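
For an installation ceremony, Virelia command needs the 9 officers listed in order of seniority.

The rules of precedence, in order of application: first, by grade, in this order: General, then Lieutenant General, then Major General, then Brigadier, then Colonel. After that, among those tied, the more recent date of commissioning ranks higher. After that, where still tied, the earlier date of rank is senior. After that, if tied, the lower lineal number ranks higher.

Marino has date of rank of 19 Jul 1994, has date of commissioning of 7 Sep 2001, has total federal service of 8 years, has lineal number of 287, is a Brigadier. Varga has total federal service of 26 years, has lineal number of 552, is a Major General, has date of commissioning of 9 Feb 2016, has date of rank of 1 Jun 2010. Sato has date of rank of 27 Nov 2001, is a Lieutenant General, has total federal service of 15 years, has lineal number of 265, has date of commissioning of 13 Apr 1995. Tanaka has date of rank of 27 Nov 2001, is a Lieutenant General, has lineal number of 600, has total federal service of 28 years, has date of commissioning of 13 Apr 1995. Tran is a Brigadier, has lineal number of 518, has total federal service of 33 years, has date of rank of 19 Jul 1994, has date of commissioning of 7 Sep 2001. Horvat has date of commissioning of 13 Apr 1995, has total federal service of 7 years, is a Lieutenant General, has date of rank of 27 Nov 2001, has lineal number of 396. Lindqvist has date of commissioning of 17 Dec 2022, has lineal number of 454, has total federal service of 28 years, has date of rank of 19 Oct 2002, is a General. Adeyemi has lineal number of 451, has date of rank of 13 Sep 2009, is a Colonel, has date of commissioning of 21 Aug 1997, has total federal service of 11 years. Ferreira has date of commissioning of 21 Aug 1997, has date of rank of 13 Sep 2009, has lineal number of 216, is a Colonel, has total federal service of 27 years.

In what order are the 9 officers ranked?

By grade: Lindqvist (General); then Sato, Horvat and Tanaka (Lieutenant General); then Varga (Major General); then Marino and Tran (Brigadier); then Ferreira and Adeyemi (Colonel).
Sato, Horvat and Tanaka all have date of commissioning 13 Apr 1995, so the next rule applies.
Sato, Horvat and Tanaka all have date of rank 27 Nov 2001, so the next rule applies.
Among Sato, Horvat and Tanaka, by lineal number (lower first): Sato (265) before Horvat (396) before Tanaka (600).
Marino and Tran both have date of commissioning 7 Sep 2001, so the next rule applies.
Marino and Tran both have date of rank 19 Jul 1994, so the next rule applies.
Among Marino and Tran, by lineal number (lower first): Marino (287) before Tran (518).
Ferreira and Adeyemi both have date of commissioning 21 Aug 1997, so the next rule applies.
Ferreira and Adeyemi both have date of rank 13 Sep 2009, so the next rule applies.
Among Ferreira and Adeyemi, by lineal number (lower first): Ferreira (216) before Adeyemi (451).
Full order: Lindqvist, Sato, Horvat, Tanaka, Varga, Marino, Tran, Ferreira, Adeyemi.

Lindqvist, Sato, Horvat, Tanaka, Varga, Marino, Tran, Ferreira, Adeyemi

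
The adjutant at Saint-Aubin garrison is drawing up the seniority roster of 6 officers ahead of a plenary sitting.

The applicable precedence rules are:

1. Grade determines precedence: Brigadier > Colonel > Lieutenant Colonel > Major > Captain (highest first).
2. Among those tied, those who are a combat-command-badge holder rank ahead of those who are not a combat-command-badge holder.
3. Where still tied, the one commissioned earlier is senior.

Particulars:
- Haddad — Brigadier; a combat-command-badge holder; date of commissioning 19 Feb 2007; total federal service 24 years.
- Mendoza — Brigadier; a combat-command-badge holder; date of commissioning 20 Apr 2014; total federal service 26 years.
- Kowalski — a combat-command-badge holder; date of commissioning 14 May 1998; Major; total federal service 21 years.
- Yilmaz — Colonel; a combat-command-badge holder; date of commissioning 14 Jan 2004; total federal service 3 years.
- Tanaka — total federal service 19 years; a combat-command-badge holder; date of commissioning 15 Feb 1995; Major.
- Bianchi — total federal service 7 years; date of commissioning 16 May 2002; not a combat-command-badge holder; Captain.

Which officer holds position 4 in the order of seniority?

By grade: Haddad and Mendoza (Brigadier); then Yilmaz (Colonel); then Tanaka and Kowalski (Major); then Bianchi (Captain).
Haddad and Mendoza are each a combat-command-badge holder, so the next rule applies.
Among Haddad and Mendoza, by date of commissioning (earlier first): Haddad (19 Feb 2007) before Mendoza (20 Apr 2014).
Tanaka and Kowalski are each a combat-command-badge holder, so the next rule applies.
Among Tanaka and Kowalski, by date of commissioning (earlier first): Tanaka (15 Feb 1995) before Kowalski (14 May 1998).
Order: Haddad, Mendoza, Yilmaz, Tanaka, Kowalski, Bianchi.

Tanaka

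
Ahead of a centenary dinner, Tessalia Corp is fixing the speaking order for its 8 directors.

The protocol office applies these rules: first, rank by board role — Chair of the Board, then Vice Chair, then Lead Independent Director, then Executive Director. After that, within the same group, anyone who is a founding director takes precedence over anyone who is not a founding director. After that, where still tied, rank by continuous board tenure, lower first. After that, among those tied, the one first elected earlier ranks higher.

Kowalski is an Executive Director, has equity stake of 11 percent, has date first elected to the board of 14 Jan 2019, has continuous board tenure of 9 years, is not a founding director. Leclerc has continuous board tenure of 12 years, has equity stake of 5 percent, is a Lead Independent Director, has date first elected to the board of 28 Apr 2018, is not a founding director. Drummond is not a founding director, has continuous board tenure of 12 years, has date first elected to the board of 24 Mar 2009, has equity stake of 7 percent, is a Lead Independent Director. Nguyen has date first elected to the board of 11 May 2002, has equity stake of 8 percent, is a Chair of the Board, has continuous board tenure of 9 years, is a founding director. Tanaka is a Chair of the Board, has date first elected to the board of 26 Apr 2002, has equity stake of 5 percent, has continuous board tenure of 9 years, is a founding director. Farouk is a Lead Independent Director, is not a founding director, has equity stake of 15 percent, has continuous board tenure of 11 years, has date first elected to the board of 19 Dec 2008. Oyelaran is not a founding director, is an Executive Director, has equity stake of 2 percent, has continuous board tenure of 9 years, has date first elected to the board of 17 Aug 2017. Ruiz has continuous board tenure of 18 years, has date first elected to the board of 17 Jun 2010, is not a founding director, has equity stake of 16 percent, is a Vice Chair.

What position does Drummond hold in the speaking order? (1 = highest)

5

By board role: Tanaka and Nguyen (Chair of the Board); then Ruiz (Vice Chair); then Farouk, Drummond and Leclerc (Lead Independent Director); then Oyelaran and Kowalski (Executive Director).
Tanaka and Nguyen are each a founding director, so the next rule applies.
Tanaka and Nguyen both have continuous board tenure 9 years, so the next rule applies.
Among Tanaka and Nguyen, by date first elected to the board (earlier first): Tanaka (26 Apr 2002) before Nguyen (11 May 2002).
Farouk, Drummond and Leclerc are each not a founding director, so the next rule applies.
Among Farouk, Drummond and Leclerc, by continuous board tenure (lower first): Farouk (11 years) before Drummond and Leclerc (12 years).
Among Drummond and Leclerc, by date first elected to the board (earlier first): Drummond (24 Mar 2009) before Leclerc (28 Apr 2018).
Oyelaran and Kowalski are each not a founding director, so the next rule applies.
Oyelaran and Kowalski both have continuous board tenure 9 years, so the next rule applies.
Among Oyelaran and Kowalski, by date first elected to the board (earlier first): Oyelaran (17 Aug 2017) before Kowalski (14 Jan 2019).
Order: Tanaka, Nguyen, Ruiz, Farouk, Drummond, Leclerc, Oyelaran, Kowalski. So position 5.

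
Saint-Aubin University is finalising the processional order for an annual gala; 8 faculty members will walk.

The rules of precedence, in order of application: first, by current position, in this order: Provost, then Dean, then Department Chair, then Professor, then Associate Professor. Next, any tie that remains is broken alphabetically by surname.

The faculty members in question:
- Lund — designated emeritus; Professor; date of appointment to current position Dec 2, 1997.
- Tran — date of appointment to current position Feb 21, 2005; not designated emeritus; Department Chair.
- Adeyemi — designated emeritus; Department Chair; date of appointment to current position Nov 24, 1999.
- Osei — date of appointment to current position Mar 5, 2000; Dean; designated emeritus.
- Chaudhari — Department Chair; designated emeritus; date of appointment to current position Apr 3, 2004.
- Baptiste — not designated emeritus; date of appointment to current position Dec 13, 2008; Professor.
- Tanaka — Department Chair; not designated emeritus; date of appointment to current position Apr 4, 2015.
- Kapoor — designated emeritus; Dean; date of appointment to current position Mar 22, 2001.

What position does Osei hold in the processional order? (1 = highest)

2

By current position: Kapoor and Osei (Dean); then Adeyemi, Chaudhari, Tanaka and Tran (Department Chair); then Baptiste and Lund (Professor).
Among Kapoor and Osei, alphabetically by surname: Kapoor before Osei.
Among Adeyemi, Chaudhari, Tanaka and Tran, alphabetically by surname: Adeyemi before Chaudhari before Tanaka before Tran.
Among Baptiste and Lund, alphabetically by surname: Baptiste before Lund.
Order: Kapoor, Osei, Adeyemi, Chaudhari, Tanaka, Tran, Baptiste, Lund. So position 2.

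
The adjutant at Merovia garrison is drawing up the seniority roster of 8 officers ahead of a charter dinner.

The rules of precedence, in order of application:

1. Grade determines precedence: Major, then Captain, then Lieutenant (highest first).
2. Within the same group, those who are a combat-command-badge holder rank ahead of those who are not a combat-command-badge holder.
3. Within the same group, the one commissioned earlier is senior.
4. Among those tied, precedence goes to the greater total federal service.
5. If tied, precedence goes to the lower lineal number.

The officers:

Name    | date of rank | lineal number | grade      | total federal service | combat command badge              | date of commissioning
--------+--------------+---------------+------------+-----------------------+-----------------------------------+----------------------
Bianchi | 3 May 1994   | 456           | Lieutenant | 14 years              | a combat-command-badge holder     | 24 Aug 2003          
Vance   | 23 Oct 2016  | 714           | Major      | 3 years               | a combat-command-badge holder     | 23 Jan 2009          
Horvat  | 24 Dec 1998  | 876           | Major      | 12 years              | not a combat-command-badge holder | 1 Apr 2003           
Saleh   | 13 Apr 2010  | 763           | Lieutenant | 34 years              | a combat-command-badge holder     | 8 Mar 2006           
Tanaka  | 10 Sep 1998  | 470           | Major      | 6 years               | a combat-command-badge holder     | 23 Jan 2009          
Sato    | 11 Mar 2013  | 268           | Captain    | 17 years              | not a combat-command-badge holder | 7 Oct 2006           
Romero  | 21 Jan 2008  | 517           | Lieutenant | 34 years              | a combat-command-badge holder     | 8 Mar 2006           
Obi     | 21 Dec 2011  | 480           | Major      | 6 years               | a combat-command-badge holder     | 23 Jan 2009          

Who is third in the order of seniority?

Vance

By grade: Tanaka, Obi, Vance and Horvat (Major); then Sato (Captain); then Bianchi, Romero and Saleh (Lieutenant).
Among Tanaka, Obi, Vance and Horvat, a combat-command-badge holder before not a combat-command-badge holder: Tanaka, Obi and Vance (a combat-command-badge holder) before Horvat (not a combat-command-badge holder).
Tanaka, Obi and Vance all have date of commissioning 23 Jan 2009, so the next rule applies.
Among Tanaka, Obi and Vance, by total federal service (higher first): Tanaka and Obi (6 years) before Vance (3 years).
Among Tanaka and Obi, by lineal number (lower first): Tanaka (470) before Obi (480).
Bianchi, Romero and Saleh are each a combat-command-badge holder, so the next rule applies.
Among Bianchi, Romero and Saleh, by date of commissioning (earlier first): Bianchi (24 Aug 2003) before Romero and Saleh (8 Mar 2006).
Romero and Saleh both have total federal service 34 years, so the next rule applies.
Among Romero and Saleh, by lineal number (lower first): Romero (517) before Saleh (763).
Order: Tanaka, Obi, Vance, Horvat, Sato, Bianchi, Romero, Saleh.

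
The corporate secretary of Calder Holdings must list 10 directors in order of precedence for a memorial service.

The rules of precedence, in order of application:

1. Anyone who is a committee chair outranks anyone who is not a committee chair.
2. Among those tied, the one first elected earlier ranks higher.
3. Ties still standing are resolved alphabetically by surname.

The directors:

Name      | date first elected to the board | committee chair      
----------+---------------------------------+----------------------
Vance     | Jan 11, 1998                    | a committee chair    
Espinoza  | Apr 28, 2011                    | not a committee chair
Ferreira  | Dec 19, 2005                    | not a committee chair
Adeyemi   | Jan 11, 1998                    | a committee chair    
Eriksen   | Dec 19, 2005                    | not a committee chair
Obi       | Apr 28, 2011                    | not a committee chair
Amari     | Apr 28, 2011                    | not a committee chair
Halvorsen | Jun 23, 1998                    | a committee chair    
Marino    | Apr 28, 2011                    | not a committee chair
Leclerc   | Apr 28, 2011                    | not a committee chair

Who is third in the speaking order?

By the first rule: Adeyemi, Vance and Halvorsen (each a committee chair); then Eriksen, Ferreira, Amari, Espinoza, Leclerc, Marino and Obi (each not a committee chair).
Among Adeyemi, Vance and Halvorsen, by date first elected to the board (earlier first): Adeyemi and Vance (Jan 11, 1998) before Halvorsen (Jun 23, 1998).
Among Adeyemi and Vance, alphabetically by surname: Adeyemi before Vance.
Among Eriksen, Ferreira, Amari, Espinoza, Leclerc, Marino and Obi, by date first elected to the board (earlier first): Eriksen and Ferreira (Dec 19, 2005) before Amari, Espinoza, Leclerc, Marino and Obi (Apr 28, 2011).
Among Eriksen and Ferreira, alphabetically by surname: Eriksen before Ferreira.
Among Amari, Espinoza, Leclerc, Marino and Obi, alphabetically by surname: Amari before Espinoza before Leclerc before Marino before Obi.
Order: Adeyemi, Vance, Halvorsen, Eriksen, Ferreira, Amari, Espinoza, Leclerc, Marino, Obi.

Halvorsen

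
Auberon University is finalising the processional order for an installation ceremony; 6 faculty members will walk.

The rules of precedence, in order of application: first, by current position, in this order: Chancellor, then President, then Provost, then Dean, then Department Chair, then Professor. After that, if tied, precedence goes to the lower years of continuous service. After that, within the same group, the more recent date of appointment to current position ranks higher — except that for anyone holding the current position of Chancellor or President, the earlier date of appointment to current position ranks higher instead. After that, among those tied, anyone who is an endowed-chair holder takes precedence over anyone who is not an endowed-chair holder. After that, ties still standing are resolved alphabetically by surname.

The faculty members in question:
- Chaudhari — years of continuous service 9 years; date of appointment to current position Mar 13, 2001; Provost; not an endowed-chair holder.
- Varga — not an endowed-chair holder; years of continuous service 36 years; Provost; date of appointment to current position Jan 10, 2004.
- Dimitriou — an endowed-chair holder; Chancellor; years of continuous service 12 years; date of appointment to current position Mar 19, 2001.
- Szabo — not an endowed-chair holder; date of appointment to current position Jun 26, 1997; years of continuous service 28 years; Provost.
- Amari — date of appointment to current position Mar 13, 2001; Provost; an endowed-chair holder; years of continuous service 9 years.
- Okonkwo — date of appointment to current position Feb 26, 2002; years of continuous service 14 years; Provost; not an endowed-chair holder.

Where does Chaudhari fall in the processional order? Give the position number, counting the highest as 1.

3

By current position: Dimitriou (Chancellor); then Amari, Chaudhari, Okonkwo, Szabo and Varga (Provost).
Among Amari, Chaudhari, Okonkwo, Szabo and Varga, by years of continuous service (lower first): Amari and Chaudhari (9 years) before Okonkwo (14 years) before Szabo (28 years) before Varga (36 years).
Amari and Chaudhari both have date of appointment to current position Mar 13, 2001, so the next rule applies.
Among Amari and Chaudhari, an endowed-chair holder before not an endowed-chair holder: Amari (an endowed-chair holder) before Chaudhari (not an endowed-chair holder).
Order: Dimitriou, Amari, Chaudhari, Okonkwo, Szabo, Varga. So position 3.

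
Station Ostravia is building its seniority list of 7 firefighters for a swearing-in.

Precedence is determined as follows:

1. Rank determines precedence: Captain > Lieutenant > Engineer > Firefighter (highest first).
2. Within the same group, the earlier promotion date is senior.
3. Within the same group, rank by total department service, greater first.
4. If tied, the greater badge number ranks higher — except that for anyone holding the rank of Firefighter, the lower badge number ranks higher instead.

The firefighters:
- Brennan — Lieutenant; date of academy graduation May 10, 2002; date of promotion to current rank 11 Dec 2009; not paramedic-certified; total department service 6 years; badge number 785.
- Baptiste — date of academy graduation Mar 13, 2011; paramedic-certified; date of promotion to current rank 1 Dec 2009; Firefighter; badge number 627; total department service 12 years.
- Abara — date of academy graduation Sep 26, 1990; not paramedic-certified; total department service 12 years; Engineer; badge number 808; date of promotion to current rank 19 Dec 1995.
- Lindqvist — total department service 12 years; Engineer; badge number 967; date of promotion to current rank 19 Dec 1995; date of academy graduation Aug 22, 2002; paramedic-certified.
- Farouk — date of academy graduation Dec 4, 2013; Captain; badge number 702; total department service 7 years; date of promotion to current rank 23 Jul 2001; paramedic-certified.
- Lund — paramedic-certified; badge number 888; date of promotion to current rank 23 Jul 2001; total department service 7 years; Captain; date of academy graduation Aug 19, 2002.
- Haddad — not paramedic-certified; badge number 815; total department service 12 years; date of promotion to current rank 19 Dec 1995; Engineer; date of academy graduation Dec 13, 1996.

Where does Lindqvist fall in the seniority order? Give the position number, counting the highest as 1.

4

By rank: Lund and Farouk (Captain); then Brennan (Lieutenant); then Lindqvist, Haddad and Abara (Engineer); then Baptiste (Firefighter).
Lund and Farouk both have date of promotion to current rank 23 Jul 2001, so the next rule applies.
Lund and Farouk both have total department service 7 years, so the next rule applies.
Among Lund and Farouk, by badge number (higher first): Lund (888) before Farouk (702).
Lindqvist, Haddad and Abara all have date of promotion to current rank 19 Dec 1995, so the next rule applies.
Lindqvist, Haddad and Abara all have total department service 12 years, so the next rule applies.
Among Lindqvist, Haddad and Abara, by badge number (higher first): Lindqvist (967) before Haddad (815) before Abara (808).
Order: Lund, Farouk, Brennan, Lindqvist, Haddad, Abara, Baptiste. So position 4.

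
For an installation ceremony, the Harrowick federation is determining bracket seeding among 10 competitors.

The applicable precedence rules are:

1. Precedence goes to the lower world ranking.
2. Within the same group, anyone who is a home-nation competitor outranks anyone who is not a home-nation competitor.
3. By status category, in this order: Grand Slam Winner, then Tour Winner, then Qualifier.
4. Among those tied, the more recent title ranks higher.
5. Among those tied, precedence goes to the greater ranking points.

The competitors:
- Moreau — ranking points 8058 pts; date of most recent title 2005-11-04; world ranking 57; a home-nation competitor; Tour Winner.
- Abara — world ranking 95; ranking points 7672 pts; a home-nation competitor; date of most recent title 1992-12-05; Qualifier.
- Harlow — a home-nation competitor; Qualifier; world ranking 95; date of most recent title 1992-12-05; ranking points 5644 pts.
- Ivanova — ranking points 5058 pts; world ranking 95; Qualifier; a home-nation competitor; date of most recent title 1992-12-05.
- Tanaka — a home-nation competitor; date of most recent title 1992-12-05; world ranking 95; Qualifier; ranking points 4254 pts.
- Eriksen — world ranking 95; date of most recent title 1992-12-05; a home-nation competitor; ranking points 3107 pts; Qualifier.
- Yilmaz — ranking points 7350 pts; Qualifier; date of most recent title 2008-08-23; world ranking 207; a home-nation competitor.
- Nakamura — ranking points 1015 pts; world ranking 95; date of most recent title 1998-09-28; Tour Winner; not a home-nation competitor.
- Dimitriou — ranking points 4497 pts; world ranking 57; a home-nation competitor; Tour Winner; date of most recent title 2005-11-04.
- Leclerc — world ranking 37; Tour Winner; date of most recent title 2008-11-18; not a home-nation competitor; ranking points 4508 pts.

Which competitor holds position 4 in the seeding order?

Abara

By world ranking (lower first): Leclerc (37); then Moreau and Dimitriou (both 57); then Abara, Harlow, Ivanova, Tanaka, Eriksen and Nakamura (each 95); then Yilmaz (207).
Moreau and Dimitriou are each a home-nation competitor, so the next rule applies.
Moreau and Dimitriou are each Tour Winner, so the next rule applies.
Moreau and Dimitriou both have date of most recent title 2005-11-04, so the next rule applies.
Among Moreau and Dimitriou, by ranking points (higher first): Moreau (8058 pts) before Dimitriou (4497 pts).
Among Abara, Harlow, Ivanova, Tanaka, Eriksen and Nakamura, a home-nation competitor before not a home-nation competitor: Abara, Harlow, Ivanova, Tanaka and Eriksen (a home-nation competitor) before Nakamura (not a home-nation competitor).
Abara, Harlow, Ivanova, Tanaka and Eriksen are each Qualifier, so the next rule applies.
Abara, Harlow, Ivanova, Tanaka and Eriksen all have date of most recent title 1992-12-05, so the next rule applies.
Among Abara, Harlow, Ivanova, Tanaka and Eriksen, by ranking points (higher first): Abara (7672 pts) before Harlow (5644 pts) before Ivanova (5058 pts) before Tanaka (4254 pts) before Eriksen (3107 pts).
Order: Leclerc, Moreau, Dimitriou, Abara, Harlow, Ivanova, Tanaka, Eriksen, Nakamura, Yilmaz.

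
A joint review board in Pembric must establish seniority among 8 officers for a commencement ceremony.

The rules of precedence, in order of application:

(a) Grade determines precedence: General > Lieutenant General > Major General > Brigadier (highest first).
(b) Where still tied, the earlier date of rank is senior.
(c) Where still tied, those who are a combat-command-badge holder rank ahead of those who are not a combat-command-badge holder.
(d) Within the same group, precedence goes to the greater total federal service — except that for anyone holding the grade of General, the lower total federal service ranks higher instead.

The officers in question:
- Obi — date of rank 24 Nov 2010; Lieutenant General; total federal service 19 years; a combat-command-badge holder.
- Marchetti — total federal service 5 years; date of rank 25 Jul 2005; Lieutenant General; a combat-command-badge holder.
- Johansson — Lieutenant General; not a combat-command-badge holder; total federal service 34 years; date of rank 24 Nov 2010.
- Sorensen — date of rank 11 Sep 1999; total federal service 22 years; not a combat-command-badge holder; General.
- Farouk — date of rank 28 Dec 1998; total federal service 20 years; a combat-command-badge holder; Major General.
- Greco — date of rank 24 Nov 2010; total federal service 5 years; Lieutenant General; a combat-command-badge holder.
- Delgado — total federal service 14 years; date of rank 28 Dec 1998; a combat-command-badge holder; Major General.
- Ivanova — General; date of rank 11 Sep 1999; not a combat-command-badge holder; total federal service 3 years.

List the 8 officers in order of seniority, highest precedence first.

Ivanova, Sorensen, Marchetti, Obi, Greco, Johansson, Farouk, Delgado

By grade: Ivanova and Sorensen (General); then Marchetti, Obi, Greco and Johansson (Lieutenant General); then Farouk and Delgado (Major General).
Ivanova and Sorensen both have date of rank 11 Sep 1999, so the next rule applies.
Ivanova and Sorensen are each not a combat-command-badge holder, so the next rule applies.
Among Ivanova and Sorensen, by total federal service (lower first) (reversed rule for this group): Ivanova (3 years) before Sorensen (22 years).
Among Marchetti, Obi, Greco and Johansson, by date of rank (earlier first): Marchetti (25 Jul 2005) before Obi, Greco and Johansson (24 Nov 2010).
Among Obi, Greco and Johansson, a combat-command-badge holder before not a combat-command-badge holder: Obi and Greco (a combat-command-badge holder) before Johansson (not a combat-command-badge holder).
Among Obi and Greco, by total federal service (higher first): Obi (19 years) before Greco (5 years).
Farouk and Delgado both have date of rank 28 Dec 1998, so the next rule applies.
Farouk and Delgado are each a combat-command-badge holder, so the next rule applies.
Among Farouk and Delgado, by total federal service (higher first): Farouk (20 years) before Delgado (14 years).
Full order: Ivanova, Sorensen, Marchetti, Obi, Greco, Johansson, Farouk, Delgado.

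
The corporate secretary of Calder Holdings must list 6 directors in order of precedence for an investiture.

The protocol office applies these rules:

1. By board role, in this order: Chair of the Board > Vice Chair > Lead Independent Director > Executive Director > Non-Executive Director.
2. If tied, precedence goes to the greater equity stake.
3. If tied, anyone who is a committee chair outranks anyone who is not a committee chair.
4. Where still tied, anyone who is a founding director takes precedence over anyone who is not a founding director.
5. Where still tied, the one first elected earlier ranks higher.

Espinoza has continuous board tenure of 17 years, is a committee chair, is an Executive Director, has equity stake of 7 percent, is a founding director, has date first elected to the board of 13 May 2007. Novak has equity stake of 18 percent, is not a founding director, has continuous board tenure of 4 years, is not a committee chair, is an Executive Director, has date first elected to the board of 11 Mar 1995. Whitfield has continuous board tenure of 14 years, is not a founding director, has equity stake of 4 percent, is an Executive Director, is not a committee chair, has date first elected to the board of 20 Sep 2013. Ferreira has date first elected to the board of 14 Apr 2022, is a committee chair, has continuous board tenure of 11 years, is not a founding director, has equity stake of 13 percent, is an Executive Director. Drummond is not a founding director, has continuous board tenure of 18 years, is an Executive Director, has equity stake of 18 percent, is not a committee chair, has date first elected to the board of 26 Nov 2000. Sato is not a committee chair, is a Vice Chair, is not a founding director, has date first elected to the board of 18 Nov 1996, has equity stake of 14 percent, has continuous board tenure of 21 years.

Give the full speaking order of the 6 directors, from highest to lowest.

Sato, Novak, Drummond, Ferreira, Espinoza, Whitfield

By board role: Sato (Vice Chair); then Novak, Drummond, Ferreira, Espinoza and Whitfield (Executive Director).
Among Novak, Drummond, Ferreira, Espinoza and Whitfield, by equity stake (higher first): Novak and Drummond (18 percent) before Ferreira (13 percent) before Espinoza (7 percent) before Whitfield (4 percent).
Novak and Drummond are each not a committee chair, so the next rule applies.
Novak and Drummond are each not a founding director, so the next rule applies.
Among Novak and Drummond, by date first elected to the board (earlier first): Novak (11 Mar 1995) before Drummond (26 Nov 2000).
Full order: Sato, Novak, Drummond, Ferreira, Espinoza, Whitfield.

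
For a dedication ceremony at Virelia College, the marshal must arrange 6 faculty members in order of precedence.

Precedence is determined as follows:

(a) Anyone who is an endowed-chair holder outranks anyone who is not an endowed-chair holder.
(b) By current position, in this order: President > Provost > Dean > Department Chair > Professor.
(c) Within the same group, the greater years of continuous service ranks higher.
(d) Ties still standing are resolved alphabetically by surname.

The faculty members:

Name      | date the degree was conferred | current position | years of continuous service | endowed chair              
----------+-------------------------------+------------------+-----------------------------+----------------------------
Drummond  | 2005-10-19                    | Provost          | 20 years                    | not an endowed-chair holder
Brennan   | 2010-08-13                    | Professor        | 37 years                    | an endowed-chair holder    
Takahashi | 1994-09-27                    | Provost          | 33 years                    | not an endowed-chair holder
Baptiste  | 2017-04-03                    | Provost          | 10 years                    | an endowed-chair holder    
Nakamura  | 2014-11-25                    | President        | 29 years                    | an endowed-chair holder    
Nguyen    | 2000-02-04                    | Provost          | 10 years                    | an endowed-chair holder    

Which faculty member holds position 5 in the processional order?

Takahashi

By the first rule: Nakamura, Baptiste, Nguyen and Brennan (each an endowed-chair holder); then Takahashi and Drummond (both not an endowed-chair holder).
Among Nakamura, Baptiste, Nguyen and Brennan, by current position: Nakamura (President) before Baptiste and Nguyen (Provost) before Brennan (Professor).
Baptiste and Nguyen both have years of continuous service 10 years, so the next rule applies.
Among Baptiste and Nguyen, alphabetically by surname: Baptiste before Nguyen.
Takahashi and Drummond are each Provost, so the next rule applies.
Among Takahashi and Drummond, by years of continuous service (higher first): Takahashi (33 years) before Drummond (20 years).
Order: Nakamura, Baptiste, Nguyen, Brennan, Takahashi, Drummond.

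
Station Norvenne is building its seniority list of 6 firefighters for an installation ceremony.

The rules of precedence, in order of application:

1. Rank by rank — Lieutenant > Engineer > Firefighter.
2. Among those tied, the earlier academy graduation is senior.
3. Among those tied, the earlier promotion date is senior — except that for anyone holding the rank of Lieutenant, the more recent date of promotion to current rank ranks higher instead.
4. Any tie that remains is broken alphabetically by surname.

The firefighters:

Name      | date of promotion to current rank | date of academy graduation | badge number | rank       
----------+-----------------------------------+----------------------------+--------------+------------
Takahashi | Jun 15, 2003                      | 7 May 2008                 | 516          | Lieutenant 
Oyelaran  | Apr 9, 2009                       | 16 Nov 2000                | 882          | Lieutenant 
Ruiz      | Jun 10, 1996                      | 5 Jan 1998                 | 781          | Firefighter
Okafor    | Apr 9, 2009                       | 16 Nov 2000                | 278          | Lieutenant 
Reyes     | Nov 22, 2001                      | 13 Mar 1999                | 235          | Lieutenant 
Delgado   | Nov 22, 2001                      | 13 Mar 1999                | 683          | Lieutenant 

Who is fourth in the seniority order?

By rank: Delgado, Reyes, Okafor, Oyelaran and Takahashi (Lieutenant); then Ruiz (Firefighter).
Among Delgado, Reyes, Okafor, Oyelaran and Takahashi, by date of academy graduation (earlier first): Delgado and Reyes (13 Mar 1999) before Okafor and Oyelaran (16 Nov 2000) before Takahashi (7 May 2008).
Delgado and Reyes both have date of promotion to current rank Nov 22, 2001, so the next rule applies.
Among Delgado and Reyes, alphabetically by surname: Delgado before Reyes.
Okafor and Oyelaran both have date of promotion to current rank Apr 9, 2009, so the next rule applies.
Among Okafor and Oyelaran, alphabetically by surname: Okafor before Oyelaran.
Order: Delgado, Reyes, Okafor, Oyelaran, Takahashi, Ruiz.

Oyelaran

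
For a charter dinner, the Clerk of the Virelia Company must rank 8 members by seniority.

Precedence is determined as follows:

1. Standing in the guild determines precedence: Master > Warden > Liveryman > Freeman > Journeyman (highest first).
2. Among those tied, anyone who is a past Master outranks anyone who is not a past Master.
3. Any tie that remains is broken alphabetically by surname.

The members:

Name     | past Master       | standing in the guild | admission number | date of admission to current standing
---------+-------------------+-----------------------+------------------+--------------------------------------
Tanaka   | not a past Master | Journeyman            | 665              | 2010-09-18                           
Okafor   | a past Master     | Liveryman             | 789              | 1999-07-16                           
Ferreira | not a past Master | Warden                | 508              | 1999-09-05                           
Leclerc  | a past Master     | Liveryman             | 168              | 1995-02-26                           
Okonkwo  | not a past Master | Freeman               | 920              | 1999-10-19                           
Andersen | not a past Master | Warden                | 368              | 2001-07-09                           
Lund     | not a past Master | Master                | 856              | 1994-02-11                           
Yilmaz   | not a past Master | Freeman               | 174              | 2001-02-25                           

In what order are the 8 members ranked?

Lund, Andersen, Ferreira, Leclerc, Okafor, Okonkwo, Yilmaz, Tanaka

By standing in the guild: Lund (Master); then Andersen and Ferreira (Warden); then Leclerc and Okafor (Liveryman); then Okonkwo and Yilmaz (Freeman); then Tanaka (Journeyman).
Andersen and Ferreira are each not a past Master, so the next rule applies.
Among Andersen and Ferreira, alphabetically by surname: Andersen before Ferreira.
Leclerc and Okafor are each a past Master, so the next rule applies.
Among Leclerc and Okafor, alphabetically by surname: Leclerc before Okafor.
Okonkwo and Yilmaz are each not a past Master, so the next rule applies.
Among Okonkwo and Yilmaz, alphabetically by surname: Okonkwo before Yilmaz.
Full order: Lund, Andersen, Ferreira, Leclerc, Okafor, Okonkwo, Yilmaz, Tanaka.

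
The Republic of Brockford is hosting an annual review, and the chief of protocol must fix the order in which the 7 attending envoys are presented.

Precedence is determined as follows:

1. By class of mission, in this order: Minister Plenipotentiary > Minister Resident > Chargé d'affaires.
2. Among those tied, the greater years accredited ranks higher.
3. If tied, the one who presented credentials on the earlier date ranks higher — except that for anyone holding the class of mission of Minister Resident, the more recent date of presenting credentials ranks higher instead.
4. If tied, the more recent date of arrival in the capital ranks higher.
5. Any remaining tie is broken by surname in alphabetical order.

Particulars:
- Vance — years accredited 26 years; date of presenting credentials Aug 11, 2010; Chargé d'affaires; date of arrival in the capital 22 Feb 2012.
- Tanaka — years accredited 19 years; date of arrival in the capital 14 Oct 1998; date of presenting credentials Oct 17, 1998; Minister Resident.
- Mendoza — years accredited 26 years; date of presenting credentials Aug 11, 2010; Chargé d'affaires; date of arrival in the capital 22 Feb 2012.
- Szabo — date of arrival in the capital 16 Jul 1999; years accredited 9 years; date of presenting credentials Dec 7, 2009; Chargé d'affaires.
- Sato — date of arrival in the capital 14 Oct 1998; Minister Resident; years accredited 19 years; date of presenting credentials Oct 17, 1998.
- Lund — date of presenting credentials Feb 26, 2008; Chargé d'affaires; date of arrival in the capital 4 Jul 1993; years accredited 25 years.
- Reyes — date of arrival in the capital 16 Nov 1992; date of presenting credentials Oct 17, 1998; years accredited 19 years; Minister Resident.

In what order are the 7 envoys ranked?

Sato, Tanaka, Reyes, Mendoza, Vance, Lund, Szabo

By class of mission: Sato, Tanaka and Reyes (Minister Resident); then Mendoza, Vance, Lund and Szabo (Chargé d'affaires).
Sato, Tanaka and Reyes all have years accredited 19 years, so the next rule applies.
Sato, Tanaka and Reyes all have date of presenting credentials Oct 17, 1998, so the next rule applies.
Among Sato, Tanaka and Reyes, by date of arrival in the capital (later first): Sato and Tanaka (14 Oct 1998) before Reyes (16 Nov 1992).
Among Sato and Tanaka, alphabetically by surname: Sato before Tanaka.
Among Mendoza, Vance, Lund and Szabo, by years accredited (higher first): Mendoza and Vance (26 years) before Lund (25 years) before Szabo (9 years).
Mendoza and Vance both have date of presenting credentials Aug 11, 2010, so the next rule applies.
Mendoza and Vance both have date of arrival in the capital 22 Feb 2012, so the next rule applies.
Among Mendoza and Vance, alphabetically by surname: Mendoza before Vance.
Full order: Sato, Tanaka, Reyes, Mendoza, Vance, Lund, Szabo.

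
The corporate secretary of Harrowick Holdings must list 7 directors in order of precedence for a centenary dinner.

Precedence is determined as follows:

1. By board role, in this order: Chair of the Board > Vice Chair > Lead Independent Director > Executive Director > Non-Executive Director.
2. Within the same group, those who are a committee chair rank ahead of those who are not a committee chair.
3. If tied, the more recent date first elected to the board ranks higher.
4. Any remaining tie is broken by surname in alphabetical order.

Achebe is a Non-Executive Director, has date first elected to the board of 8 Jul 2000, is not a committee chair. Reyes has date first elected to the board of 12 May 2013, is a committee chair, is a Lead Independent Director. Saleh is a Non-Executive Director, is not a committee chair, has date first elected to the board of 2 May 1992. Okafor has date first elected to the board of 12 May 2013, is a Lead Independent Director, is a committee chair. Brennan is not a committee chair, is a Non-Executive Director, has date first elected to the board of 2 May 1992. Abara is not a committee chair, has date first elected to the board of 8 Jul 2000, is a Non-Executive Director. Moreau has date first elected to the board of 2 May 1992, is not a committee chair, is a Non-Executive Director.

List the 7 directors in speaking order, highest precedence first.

By board role: Okafor and Reyes (Lead Independent Director); then Abara, Achebe, Brennan, Moreau and Saleh (Non-Executive Director).
Okafor and Reyes are each a committee chair, so the next rule applies.
Okafor and Reyes both have date first elected to the board 12 May 2013, so the next rule applies.
Among Okafor and Reyes, alphabetically by surname: Okafor before Reyes.
Abara, Achebe, Brennan, Moreau and Saleh are each not a committee chair, so the next rule applies.
Among Abara, Achebe, Brennan, Moreau and Saleh, by date first elected to the board (later first): Abara and Achebe (8 Jul 2000) before Brennan, Moreau and Saleh (2 May 1992).
Among Abara and Achebe, alphabetically by surname: Abara before Achebe.
Among Brennan, Moreau and Saleh, alphabetically by surname: Brennan before Moreau before Saleh.
Full order: Okafor, Reyes, Abara, Achebe, Brennan, Moreau, Saleh.

Okafor, Reyes, Abara, Achebe, Brennan, Moreau, Saleh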